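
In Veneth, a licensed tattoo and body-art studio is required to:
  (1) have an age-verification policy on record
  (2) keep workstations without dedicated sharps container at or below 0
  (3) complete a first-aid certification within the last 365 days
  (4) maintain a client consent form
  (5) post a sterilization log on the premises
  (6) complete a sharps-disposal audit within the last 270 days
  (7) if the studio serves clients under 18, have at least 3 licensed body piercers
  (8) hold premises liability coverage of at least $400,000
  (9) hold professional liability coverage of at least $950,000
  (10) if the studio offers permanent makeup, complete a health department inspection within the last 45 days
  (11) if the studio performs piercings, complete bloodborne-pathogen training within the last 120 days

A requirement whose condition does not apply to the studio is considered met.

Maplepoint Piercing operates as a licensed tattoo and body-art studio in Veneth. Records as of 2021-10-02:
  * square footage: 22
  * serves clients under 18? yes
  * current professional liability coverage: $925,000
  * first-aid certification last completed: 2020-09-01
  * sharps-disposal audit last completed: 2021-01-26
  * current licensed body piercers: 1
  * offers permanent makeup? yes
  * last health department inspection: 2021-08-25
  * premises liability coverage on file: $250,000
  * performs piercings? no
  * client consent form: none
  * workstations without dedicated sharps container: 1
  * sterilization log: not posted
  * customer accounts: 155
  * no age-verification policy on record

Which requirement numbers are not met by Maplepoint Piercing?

1, 2, 3, 4, 5, 7, 8, 9

1. age-verification policy absent → not met
2. workstations without dedicated sharps container 1 > 0 → not met
3. first-aid certification 396 days ago vs limit 365 → not met
4. client consent form absent → not met
5. sterilization log absent → not met
6. sharps-disposal audit 249 days ago vs limit 270 → met
7. condition 'serves clients under 18' holds; licensed body piercers 1 < 3 → not met
8. premises liability coverage $250,000 < $400,000 → not met
9. professional liability coverage $925,000 < $950,000 → not met
10. condition 'offers permanent makeup' holds; health department inspection 38 days ago vs limit 45 → met
11. condition 'performs piercings' does not hold → requirement n/a → met
Not met: 1, 2, 3, 4, 5, 7, 8, 9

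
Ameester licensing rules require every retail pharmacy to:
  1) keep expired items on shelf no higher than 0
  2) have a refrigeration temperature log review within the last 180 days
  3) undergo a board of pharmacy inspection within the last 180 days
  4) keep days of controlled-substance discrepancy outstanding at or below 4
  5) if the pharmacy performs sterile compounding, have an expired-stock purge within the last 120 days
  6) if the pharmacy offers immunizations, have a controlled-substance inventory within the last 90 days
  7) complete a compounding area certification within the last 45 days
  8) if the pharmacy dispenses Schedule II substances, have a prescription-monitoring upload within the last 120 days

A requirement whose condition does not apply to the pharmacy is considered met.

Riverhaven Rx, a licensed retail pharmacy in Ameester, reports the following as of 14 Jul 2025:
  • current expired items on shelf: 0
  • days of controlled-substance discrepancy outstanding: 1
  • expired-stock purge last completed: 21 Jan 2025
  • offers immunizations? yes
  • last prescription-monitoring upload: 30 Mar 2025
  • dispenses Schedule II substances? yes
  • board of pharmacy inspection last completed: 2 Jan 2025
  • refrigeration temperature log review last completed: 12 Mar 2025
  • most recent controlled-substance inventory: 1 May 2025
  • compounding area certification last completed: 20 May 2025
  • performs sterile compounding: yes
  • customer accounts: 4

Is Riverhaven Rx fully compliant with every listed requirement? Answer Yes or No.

No

1. expired items on shelf 0 ≤ 0 → met
2. refrigeration temperature log review 124 days ago vs limit 180 → met
3. board of pharmacy inspection 193 days ago vs limit 180 → not met
4. days of controlled-substance discrepancy outstanding 1 ≤ 4 → met
5. condition 'performs sterile compounding' holds; expired-stock purge 174 days ago vs limit 120 → not met
6. condition 'offers immunizations' holds; controlled-substance inventory 74 days ago vs limit 90 → met
7. compounding area certification 55 days ago vs limit 45 → not met
8. condition 'dispenses Schedule II substances' holds; prescription-monitoring upload 106 days ago vs limit 120 → met
Not met: 3, 5, 7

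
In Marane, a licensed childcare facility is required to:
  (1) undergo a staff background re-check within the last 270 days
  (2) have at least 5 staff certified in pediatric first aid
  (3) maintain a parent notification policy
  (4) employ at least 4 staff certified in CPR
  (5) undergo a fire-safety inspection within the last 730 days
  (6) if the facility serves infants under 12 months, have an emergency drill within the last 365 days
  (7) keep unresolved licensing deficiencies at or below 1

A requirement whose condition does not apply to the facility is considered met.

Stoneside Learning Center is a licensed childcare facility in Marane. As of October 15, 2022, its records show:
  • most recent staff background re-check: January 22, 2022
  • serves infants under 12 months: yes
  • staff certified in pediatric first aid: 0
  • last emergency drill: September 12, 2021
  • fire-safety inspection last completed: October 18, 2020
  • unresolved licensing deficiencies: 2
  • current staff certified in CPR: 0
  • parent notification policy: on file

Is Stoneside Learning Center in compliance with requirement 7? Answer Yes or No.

No

7. unresolved licensing deficiencies 2 > 1 → not met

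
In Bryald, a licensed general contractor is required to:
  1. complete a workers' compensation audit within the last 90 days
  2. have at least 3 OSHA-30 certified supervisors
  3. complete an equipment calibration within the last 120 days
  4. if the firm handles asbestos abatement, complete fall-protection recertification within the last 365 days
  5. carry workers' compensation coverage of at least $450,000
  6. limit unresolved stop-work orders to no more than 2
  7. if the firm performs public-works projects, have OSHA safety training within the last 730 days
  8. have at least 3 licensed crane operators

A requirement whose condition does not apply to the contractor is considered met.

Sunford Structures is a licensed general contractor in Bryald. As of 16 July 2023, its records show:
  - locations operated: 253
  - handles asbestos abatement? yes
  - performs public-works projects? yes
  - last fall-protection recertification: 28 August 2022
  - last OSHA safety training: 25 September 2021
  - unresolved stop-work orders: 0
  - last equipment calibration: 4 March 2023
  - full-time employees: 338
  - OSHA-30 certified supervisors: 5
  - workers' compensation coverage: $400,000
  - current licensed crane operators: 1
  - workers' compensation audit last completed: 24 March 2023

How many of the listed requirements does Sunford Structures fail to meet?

4

1. workers' compensation audit 114 days ago vs limit 90 → not met
2. OSHA-30 certified supervisors 5 ≥ 3 → met
3. equipment calibration 134 days ago vs limit 120 → not met
4. condition 'handles asbestos abatement' holds; fall-protection recertification 322 days ago vs limit 365 → met
5. workers' compensation coverage $400,000 < $450,000 → not met
6. unresolved stop-work orders 0 ≤ 2 → met
7. condition 'performs public-works projects' holds; OSHA safety training 659 days ago vs limit 730 → met
8. licensed crane operators 1 < 3 → not met
Not met: 4 of 8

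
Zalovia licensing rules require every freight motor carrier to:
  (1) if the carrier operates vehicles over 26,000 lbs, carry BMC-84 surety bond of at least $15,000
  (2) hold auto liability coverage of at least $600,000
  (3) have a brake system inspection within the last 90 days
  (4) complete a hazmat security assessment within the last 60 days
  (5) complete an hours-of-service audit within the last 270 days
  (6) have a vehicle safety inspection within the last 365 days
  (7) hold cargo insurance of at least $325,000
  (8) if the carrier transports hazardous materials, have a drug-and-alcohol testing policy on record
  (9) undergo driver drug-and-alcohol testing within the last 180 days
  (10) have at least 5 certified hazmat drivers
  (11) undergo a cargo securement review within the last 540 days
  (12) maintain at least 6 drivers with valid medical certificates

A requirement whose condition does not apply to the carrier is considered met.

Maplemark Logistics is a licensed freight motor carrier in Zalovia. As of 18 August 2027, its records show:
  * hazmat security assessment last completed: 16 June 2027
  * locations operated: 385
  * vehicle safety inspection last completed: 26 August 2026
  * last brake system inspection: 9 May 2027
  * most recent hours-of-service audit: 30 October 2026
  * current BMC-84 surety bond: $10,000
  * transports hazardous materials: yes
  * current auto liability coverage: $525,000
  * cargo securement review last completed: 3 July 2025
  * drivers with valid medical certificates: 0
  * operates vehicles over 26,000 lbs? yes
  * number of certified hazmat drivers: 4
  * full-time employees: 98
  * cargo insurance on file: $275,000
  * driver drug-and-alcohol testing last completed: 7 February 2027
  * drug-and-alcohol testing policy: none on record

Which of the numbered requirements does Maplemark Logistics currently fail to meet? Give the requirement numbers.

1. condition 'operates vehicles over 26,000 lbs' holds; BMC-84 surety bond $10,000 < $15,000 → not met
2. auto liability coverage $525,000 < $600,000 → not met
3. brake system inspection 101 days ago vs limit 90 → not met
4. hazmat security assessment 63 days ago vs limit 60 → not met
5. hours-of-service audit 292 days ago vs limit 270 → not met
6. vehicle safety inspection 357 days ago vs limit 365 → met
7. cargo insurance $275,000 < $325,000 → not met
8. condition 'transports hazardous materials' holds; drug-and-alcohol testing policy absent → not met
9. driver drug-and-alcohol testing 192 days ago vs limit 180 → not met
10. certified hazmat drivers 4 < 5 → not met
11. cargo securement review 776 days ago vs limit 540 → not met
12. drivers with valid medical certificates 0 < 6 → not met
Not met: 1, 2, 3, 4, 5, 7, 8, 9, 10, 11, 12

1, 2, 3, 4, 5, 7, 8, 9, 10, 11, 12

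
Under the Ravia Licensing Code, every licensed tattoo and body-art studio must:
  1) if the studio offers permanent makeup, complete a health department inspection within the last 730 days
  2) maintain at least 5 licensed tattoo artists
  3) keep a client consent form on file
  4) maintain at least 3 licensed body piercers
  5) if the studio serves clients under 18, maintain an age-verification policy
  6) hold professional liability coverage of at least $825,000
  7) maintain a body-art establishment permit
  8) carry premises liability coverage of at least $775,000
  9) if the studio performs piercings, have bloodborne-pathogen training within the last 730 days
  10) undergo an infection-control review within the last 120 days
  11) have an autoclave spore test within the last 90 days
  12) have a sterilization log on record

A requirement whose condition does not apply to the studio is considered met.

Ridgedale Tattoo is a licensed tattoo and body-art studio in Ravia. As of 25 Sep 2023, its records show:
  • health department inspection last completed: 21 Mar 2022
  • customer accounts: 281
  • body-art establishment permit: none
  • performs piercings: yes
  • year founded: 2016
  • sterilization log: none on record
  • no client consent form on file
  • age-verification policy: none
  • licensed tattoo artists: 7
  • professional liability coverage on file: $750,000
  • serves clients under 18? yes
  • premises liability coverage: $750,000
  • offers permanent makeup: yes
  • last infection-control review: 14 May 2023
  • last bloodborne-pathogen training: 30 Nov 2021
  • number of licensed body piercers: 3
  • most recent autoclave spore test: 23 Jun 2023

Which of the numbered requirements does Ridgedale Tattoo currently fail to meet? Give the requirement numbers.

3, 5, 6, 7, 8, 10, 11, 12

1. condition 'offers permanent makeup' holds; health department inspection 553 days ago vs limit 730 → met
2. licensed tattoo artists 7 ≥ 5 → met
3. client consent form absent → not met
4. licensed body piercers 3 ≥ 3 → met
5. condition 'serves clients under 18' holds; age-verification policy absent → not met
6. professional liability coverage $750,000 < $825,000 → not met
7. body-art establishment permit absent → not met
8. premises liability coverage $750,000 < $775,000 → not met
9. condition 'performs piercings' holds; bloodborne-pathogen training 664 days ago vs limit 730 → met
10. infection-control review 134 days ago vs limit 120 → not met
11. autoclave spore test 94 days ago vs limit 90 → not met
12. sterilization log absent → not met
Not met: 3, 5, 6, 7, 8, 10, 11, 12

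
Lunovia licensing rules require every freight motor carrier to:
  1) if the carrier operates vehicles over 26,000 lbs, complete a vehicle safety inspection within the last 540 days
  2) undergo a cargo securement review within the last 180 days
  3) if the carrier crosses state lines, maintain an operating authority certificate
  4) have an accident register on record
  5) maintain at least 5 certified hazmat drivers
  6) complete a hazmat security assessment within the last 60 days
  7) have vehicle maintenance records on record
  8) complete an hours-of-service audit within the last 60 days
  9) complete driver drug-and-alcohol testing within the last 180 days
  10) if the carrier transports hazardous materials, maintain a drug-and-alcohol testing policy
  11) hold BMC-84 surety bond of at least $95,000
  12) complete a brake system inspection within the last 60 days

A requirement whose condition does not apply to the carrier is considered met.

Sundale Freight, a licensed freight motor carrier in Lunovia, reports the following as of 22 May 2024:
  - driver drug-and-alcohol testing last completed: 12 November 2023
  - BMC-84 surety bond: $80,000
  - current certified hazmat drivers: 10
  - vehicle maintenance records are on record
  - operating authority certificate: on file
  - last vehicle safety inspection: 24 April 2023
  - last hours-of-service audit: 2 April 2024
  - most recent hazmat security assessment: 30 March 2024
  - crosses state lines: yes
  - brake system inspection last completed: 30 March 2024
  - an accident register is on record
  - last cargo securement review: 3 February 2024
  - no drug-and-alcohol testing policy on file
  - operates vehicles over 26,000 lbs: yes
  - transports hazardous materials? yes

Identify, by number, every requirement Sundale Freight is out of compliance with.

9, 10, 11

1. condition 'operates vehicles over 26,000 lbs' holds; vehicle safety inspection 394 days ago vs limit 540 → met
2. cargo securement review 109 days ago vs limit 180 → met
3. condition 'crosses state lines' holds; operating authority certificate present → met
4. accident register present → met
5. certified hazmat drivers 10 ≥ 5 → met
6. hazmat security assessment 53 days ago vs limit 60 → met
7. vehicle maintenance records present → met
8. hours-of-service audit 50 days ago vs limit 60 → met
9. driver drug-and-alcohol testing 192 days ago vs limit 180 → not met
10. condition 'transports hazardous materials' holds; drug-and-alcohol testing policy absent → not met
11. BMC-84 surety bond $80,000 < $95,000 → not met
12. brake system inspection 53 days ago vs limit 60 → met
Not met: 9, 10, 11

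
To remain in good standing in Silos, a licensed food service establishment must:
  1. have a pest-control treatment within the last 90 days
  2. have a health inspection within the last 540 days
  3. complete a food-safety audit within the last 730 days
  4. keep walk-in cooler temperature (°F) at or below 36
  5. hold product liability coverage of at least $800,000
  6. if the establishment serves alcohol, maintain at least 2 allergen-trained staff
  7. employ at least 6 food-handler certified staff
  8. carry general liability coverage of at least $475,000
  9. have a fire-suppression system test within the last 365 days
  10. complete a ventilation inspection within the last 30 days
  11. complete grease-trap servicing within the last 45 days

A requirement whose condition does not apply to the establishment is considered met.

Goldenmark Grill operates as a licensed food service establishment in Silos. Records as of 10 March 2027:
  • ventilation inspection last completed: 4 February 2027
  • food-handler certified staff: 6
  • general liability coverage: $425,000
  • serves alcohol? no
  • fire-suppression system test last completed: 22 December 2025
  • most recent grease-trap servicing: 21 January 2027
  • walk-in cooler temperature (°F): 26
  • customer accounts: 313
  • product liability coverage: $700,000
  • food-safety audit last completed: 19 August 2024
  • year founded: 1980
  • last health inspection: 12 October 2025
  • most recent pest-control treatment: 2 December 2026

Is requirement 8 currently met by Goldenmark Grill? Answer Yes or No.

No

8. general liability coverage $425,000 < $475,000 → not met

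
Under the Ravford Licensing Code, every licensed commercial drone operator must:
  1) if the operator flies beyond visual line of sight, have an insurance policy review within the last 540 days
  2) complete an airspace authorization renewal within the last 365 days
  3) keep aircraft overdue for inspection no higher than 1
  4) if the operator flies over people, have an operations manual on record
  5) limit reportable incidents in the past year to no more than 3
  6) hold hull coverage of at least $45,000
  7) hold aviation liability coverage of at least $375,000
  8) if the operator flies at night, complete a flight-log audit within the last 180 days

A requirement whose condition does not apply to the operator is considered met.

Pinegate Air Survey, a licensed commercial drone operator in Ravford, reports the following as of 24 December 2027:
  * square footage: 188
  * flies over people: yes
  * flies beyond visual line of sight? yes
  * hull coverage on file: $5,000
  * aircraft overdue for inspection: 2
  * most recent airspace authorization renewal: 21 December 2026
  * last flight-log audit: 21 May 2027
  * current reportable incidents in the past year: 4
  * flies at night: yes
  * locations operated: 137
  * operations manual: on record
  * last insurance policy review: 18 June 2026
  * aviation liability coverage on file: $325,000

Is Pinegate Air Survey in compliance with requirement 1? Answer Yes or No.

No

1. condition 'flies beyond visual line of sight' holds; insurance policy review 554 days ago vs limit 540 → not met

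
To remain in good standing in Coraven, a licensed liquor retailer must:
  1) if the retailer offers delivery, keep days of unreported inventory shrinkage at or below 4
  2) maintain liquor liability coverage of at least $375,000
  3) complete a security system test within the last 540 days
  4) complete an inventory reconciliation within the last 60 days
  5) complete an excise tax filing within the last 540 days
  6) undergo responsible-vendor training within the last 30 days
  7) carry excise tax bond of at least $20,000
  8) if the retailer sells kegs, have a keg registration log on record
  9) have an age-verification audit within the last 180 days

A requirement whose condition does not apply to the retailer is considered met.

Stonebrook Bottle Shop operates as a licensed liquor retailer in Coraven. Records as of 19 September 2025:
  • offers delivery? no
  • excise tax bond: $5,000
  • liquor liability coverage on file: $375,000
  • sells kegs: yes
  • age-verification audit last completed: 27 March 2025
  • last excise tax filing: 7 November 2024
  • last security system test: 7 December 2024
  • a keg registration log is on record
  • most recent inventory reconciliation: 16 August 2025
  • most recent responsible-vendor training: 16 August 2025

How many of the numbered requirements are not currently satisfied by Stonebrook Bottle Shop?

1. condition 'offers delivery' does not hold → requirement n/a → met
2. liquor liability coverage $375,000 ≥ $375,000 → met
3. security system test 286 days ago vs limit 540 → met
4. inventory reconciliation 34 days ago vs limit 60 → met
5. excise tax filing 316 days ago vs limit 540 → met
6. responsible-vendor training 34 days ago vs limit 30 → not met
7. excise tax bond $5,000 < $20,000 → not met
8. condition 'sells kegs' holds; keg registration log present → met
9. age-verification audit 176 days ago vs limit 180 → met
Not met: 2 of 9

2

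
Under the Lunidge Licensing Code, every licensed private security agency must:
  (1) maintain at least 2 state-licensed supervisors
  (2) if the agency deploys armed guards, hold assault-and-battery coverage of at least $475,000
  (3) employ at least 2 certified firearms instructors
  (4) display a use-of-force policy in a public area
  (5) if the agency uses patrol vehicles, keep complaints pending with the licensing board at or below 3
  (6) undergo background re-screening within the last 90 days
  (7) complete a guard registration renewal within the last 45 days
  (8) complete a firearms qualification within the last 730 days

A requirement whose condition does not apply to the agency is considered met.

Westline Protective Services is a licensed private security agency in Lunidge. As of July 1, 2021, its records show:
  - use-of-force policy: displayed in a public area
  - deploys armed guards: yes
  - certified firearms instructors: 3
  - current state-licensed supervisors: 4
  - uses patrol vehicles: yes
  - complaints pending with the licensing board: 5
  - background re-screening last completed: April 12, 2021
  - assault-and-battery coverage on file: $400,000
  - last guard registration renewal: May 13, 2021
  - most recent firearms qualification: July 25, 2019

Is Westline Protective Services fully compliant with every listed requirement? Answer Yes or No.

1. state-licensed supervisors 4 ≥ 2 → met
2. condition 'deploys armed guards' holds; assault-and-battery coverage $400,000 < $475,000 → not met
3. certified firearms instructors 3 ≥ 2 → met
4. use-of-force policy present → met
5. condition 'uses patrol vehicles' holds; complaints pending with the licensing board 5 > 3 → not met
6. background re-screening 80 days ago vs limit 90 → met
7. guard registration renewal 49 days ago vs limit 45 → not met
8. firearms qualification 707 days ago vs limit 730 → met
Not met: 2, 5, 7

No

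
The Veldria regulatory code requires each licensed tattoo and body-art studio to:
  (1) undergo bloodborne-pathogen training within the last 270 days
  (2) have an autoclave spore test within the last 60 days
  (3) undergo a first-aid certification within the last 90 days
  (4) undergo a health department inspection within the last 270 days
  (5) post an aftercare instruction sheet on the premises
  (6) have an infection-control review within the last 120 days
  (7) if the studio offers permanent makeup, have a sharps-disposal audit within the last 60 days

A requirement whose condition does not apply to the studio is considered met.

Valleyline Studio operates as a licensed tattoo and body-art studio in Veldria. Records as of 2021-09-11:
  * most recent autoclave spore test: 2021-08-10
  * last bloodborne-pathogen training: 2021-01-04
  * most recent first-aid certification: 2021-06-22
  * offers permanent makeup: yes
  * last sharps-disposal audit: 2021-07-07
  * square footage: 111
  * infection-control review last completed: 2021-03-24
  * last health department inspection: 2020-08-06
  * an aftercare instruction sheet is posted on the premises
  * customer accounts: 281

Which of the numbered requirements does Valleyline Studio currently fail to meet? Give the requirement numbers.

4, 6, 7

1. bloodborne-pathogen training 250 days ago vs limit 270 → met
2. autoclave spore test 32 days ago vs limit 60 → met
3. first-aid certification 81 days ago vs limit 90 → met
4. health department inspection 401 days ago vs limit 270 → not met
5. aftercare instruction sheet present → met
6. infection-control review 171 days ago vs limit 120 → not met
7. condition 'offers permanent makeup' holds; sharps-disposal audit 66 days ago vs limit 60 → not met
Not met: 4, 6, 7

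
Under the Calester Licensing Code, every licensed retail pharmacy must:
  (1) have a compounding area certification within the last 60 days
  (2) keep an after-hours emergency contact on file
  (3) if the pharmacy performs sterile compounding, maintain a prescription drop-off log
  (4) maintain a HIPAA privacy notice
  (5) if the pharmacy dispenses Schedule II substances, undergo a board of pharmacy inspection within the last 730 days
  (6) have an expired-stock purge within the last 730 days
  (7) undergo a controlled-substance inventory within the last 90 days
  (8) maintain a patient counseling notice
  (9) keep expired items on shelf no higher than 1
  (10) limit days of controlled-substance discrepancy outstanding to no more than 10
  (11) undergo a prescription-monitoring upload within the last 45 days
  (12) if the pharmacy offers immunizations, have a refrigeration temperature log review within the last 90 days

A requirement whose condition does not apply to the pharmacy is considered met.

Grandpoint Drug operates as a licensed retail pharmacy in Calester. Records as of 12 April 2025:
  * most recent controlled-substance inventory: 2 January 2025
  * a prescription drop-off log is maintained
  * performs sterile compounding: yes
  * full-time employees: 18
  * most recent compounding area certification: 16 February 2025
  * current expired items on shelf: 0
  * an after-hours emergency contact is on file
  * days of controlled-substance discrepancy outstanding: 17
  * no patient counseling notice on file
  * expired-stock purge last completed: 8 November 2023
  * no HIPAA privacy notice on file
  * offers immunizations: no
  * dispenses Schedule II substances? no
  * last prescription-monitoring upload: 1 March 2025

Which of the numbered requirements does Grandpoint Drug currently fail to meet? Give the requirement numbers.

1. compounding area certification 55 days ago vs limit 60 → met
2. after-hours emergency contact present → met
3. condition 'performs sterile compounding' holds; prescription drop-off log present → met
4. HIPAA privacy notice absent → not met
5. condition 'dispenses Schedule II substances' does not hold → requirement n/a → met
6. expired-stock purge 521 days ago vs limit 730 → met
7. controlled-substance inventory 100 days ago vs limit 90 → not met
8. patient counseling notice absent → not met
9. expired items on shelf 0 ≤ 1 → met
10. days of controlled-substance discrepancy outstanding 17 > 10 → not met
11. prescription-monitoring upload 42 days ago vs limit 45 → met
12. condition 'offers immunizations' does not hold → requirement n/a → met
Not met: 4, 7, 8, 10

4, 7, 8, 10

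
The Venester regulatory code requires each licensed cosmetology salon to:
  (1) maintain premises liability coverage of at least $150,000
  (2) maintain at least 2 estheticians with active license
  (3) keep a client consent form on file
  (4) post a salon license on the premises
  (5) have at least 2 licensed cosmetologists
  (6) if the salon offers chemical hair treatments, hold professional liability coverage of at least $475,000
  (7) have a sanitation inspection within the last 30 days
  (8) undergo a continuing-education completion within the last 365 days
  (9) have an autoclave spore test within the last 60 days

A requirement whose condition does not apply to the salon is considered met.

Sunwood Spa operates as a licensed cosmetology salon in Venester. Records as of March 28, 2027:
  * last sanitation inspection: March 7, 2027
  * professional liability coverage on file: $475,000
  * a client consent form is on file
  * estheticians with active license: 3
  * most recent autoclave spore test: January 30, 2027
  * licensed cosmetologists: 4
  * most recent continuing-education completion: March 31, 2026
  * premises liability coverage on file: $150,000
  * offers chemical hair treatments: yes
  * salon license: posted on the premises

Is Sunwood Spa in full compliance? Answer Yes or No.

Yes

1. premises liability coverage $150,000 ≥ $150,000 → met
2. estheticians with active license 3 ≥ 2 → met
3. client consent form present → met
4. salon license present → met
5. licensed cosmetologists 4 ≥ 2 → met
6. condition 'offers chemical hair treatments' holds; professional liability coverage $475,000 ≥ $475,000 → met
7. sanitation inspection 21 days ago vs limit 30 → met
8. continuing-education completion 362 days ago vs limit 365 → met
9. autoclave spore test 57 days ago vs limit 60 → met
All met.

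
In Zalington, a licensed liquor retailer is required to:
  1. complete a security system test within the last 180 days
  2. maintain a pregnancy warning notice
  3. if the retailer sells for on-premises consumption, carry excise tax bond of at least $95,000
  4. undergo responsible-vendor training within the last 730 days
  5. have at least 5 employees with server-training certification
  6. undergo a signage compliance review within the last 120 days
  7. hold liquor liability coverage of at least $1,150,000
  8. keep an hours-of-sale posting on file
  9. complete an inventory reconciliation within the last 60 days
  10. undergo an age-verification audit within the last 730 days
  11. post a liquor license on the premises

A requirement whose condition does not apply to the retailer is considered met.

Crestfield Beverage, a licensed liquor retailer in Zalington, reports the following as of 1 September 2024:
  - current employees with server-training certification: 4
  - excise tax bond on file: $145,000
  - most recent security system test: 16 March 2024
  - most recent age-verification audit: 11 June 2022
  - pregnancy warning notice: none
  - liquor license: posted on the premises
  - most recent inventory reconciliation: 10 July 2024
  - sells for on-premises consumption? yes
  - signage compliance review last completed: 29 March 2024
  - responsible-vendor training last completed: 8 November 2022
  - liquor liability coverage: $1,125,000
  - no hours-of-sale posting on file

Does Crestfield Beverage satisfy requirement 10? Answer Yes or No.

No

10. age-verification audit 813 days ago vs limit 730 → not met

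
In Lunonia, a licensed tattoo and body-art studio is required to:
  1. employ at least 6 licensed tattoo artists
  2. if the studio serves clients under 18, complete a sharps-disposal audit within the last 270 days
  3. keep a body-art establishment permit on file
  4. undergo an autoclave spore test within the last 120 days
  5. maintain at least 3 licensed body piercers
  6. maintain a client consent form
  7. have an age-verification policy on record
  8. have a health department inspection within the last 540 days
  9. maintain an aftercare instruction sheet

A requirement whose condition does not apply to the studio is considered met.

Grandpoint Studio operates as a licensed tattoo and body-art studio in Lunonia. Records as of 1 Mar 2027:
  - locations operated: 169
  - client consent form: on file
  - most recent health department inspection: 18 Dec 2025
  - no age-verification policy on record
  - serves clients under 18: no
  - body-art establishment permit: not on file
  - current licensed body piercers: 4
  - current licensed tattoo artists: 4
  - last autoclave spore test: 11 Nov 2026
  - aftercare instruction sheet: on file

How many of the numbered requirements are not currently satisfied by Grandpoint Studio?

3

1. licensed tattoo artists 4 < 6 → not met
2. condition 'serves clients under 18' does not hold → requirement n/a → met
3. body-art establishment permit absent → not met
4. autoclave spore test 110 days ago vs limit 120 → met
5. licensed body piercers 4 ≥ 3 → met
6. client consent form present → met
7. age-verification policy absent → not met
8. health department inspection 438 days ago vs limit 540 → met
9. aftercare instruction sheet present → met
Not met: 3 of 9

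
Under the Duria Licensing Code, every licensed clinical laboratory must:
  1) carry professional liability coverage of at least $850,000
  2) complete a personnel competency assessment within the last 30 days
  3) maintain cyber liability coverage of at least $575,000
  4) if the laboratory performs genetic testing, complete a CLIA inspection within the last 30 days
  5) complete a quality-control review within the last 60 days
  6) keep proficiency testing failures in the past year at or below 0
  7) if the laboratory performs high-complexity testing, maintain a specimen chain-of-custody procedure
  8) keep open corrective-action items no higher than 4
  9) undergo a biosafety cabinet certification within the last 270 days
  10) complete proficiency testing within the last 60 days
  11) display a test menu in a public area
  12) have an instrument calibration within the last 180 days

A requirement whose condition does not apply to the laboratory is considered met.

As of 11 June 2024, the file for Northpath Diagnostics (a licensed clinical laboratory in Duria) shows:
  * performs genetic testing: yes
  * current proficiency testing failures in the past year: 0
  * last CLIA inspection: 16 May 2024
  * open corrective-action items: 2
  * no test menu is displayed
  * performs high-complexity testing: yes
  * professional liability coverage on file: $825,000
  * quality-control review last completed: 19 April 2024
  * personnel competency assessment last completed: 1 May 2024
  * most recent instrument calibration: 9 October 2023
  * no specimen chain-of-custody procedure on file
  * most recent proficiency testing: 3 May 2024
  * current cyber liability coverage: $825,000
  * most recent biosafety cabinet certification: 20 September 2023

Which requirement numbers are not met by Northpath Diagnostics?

1, 2, 7, 11, 12

1. professional liability coverage $825,000 < $850,000 → not met
2. personnel competency assessment 41 days ago vs limit 30 → not met
3. cyber liability coverage $825,000 ≥ $575,000 → met
4. condition 'performs genetic testing' holds; CLIA inspection 26 days ago vs limit 30 → met
5. quality-control review 53 days ago vs limit 60 → met
6. proficiency testing failures in the past year 0 ≤ 0 → met
7. condition 'performs high-complexity testing' holds; specimen chain-of-custody procedure absent → not met
8. open corrective-action items 2 ≤ 4 → met
9. biosafety cabinet certification 265 days ago vs limit 270 → met
10. proficiency testing 39 days ago vs limit 60 → met
11. test menu absent → not met
12. instrument calibration 246 days ago vs limit 180 → not met
Not met: 1, 2, 7, 11, 12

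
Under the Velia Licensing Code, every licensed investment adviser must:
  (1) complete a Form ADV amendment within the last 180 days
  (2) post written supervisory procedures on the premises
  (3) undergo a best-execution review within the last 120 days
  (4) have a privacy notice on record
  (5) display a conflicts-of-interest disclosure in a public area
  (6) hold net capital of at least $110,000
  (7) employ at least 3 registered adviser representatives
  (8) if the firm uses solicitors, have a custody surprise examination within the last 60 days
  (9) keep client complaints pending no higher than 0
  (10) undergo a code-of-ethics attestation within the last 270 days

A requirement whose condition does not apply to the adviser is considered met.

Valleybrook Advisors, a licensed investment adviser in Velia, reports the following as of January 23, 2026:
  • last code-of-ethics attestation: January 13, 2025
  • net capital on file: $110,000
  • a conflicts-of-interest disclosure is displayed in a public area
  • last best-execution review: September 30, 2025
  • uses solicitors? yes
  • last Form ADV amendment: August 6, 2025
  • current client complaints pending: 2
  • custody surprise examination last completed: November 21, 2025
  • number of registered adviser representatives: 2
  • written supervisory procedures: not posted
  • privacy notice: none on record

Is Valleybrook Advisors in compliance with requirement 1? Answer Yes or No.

1. Form ADV amendment 170 days ago vs limit 180 → met

Yes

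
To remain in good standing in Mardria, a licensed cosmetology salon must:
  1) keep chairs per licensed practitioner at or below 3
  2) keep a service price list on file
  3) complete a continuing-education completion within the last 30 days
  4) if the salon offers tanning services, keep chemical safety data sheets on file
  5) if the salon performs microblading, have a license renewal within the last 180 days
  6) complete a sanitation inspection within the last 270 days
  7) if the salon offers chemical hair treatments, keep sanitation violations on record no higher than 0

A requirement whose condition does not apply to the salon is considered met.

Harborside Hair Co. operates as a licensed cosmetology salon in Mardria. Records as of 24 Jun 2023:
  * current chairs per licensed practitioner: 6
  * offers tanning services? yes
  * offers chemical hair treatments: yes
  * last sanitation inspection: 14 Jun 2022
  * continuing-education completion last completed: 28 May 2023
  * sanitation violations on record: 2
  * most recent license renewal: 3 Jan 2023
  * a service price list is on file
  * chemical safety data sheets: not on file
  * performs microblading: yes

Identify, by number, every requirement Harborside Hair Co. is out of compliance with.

1, 4, 6, 7

1. chairs per licensed practitioner 6 > 3 → not met
2. service price list present → met
3. continuing-education completion 27 days ago vs limit 30 → met
4. condition 'offers tanning services' holds; chemical safety data sheets absent → not met
5. condition 'performs microblading' holds; license renewal 172 days ago vs limit 180 → met
6. sanitation inspection 375 days ago vs limit 270 → not met
7. condition 'offers chemical hair treatments' holds; sanitation violations on record 2 > 0 → not met
Not met: 1, 4, 6, 7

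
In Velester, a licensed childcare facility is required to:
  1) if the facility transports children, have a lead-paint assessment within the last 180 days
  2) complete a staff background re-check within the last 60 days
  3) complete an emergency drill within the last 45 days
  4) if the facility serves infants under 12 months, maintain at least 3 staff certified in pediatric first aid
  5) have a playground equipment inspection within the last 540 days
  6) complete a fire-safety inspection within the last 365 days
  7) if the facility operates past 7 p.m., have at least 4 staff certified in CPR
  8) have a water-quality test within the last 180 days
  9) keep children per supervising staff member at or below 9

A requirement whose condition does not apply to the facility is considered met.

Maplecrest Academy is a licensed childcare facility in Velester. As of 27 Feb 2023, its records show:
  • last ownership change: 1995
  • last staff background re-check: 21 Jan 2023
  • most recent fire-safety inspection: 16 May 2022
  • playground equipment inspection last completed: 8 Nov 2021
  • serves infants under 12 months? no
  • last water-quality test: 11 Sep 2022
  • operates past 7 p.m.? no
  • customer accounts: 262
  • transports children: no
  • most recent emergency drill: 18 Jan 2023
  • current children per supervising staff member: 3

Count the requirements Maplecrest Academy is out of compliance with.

1. condition 'transports children' does not hold → requirement n/a → met
2. staff background re-check 37 days ago vs limit 60 → met
3. emergency drill 40 days ago vs limit 45 → met
4. condition 'serves infants under 12 months' does not hold → requirement n/a → met
5. playground equipment inspection 476 days ago vs limit 540 → met
6. fire-safety inspection 287 days ago vs limit 365 → met
7. condition 'operates past 7 p.m.' does not hold → requirement n/a → met
8. water-quality test 169 days ago vs limit 180 → met
9. children per supervising staff member 3 ≤ 9 → met
Not met: 0 of 9

0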